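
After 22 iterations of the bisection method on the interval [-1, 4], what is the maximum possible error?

Bisection error bound: |error| ≤ (b-a)/2^n
|error| ≤ (4 - (-1))/2^22 = 5/2^22
|error| ≤ 0.0000011921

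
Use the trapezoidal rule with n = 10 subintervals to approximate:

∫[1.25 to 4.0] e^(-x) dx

f(x) = e^(-x)
a = 1.25, b = 4.0, n = 10
h = (b - a)/n = 0.275000

Trapezoidal rule: (h/2)[f(x₀) + 2f(x₁) + 2f(x₂) + ... + f(xₙ)]

x_0 = 1.2500, f(x_0) = 0.286505, coefficient = 1
x_1 = 1.5250, f(x_1) = 0.217621, coefficient = 2
x_2 = 1.8000, f(x_2) = 0.165299, coefficient = 2
x_3 = 2.0750, f(x_3) = 0.125556, coefficient = 2
x_4 = 2.3500, f(x_4) = 0.095369, coefficient = 2
x_5 = 2.6250, f(x_5) = 0.072440, coefficient = 2
x_6 = 2.9000, f(x_6) = 0.055023, coefficient = 2
x_7 = 3.1750, f(x_7) = 0.041794, coefficient = 2
x_8 = 3.4500, f(x_8) = 0.031746, coefficient = 2
x_9 = 3.7250, f(x_9) = 0.024113, coefficient = 2
x_10 = 4.0000, f(x_10) = 0.018316, coefficient = 1

I ≈ (0.275000/2) × 1.962743 = 0.269877
Exact value: 0.268189
Error: 0.001688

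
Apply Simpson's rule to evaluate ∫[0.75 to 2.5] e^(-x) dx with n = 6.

f(x) = e^(-x)
a = 0.75, b = 2.5, n = 6
h = (b - a)/n = 0.291667

Simpson's rule: (h/3)[f(x₀) + 4f(x₁) + 2f(x₂) + ... + f(xₙ)]

x_0 = 0.7500, f(x_0) = 0.472367, coefficient = 1
x_1 = 1.0417, f(x_1) = 0.352866, coefficient = 4
x_2 = 1.3333, f(x_2) = 0.263597, coefficient = 2
x_3 = 1.6250, f(x_3) = 0.196912, coefficient = 4
x_4 = 1.9167, f(x_4) = 0.147096, coefficient = 2
x_5 = 2.2083, f(x_5) = 0.109884, coefficient = 4
x_6 = 2.5000, f(x_6) = 0.082085, coefficient = 1

I ≈ (0.291667/3) × 4.014484 = 0.390297
Exact value: 0.390282
Error: 0.000016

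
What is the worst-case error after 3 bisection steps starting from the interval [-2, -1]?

Bisection error bound: |error| ≤ (b-a)/2^n
|error| ≤ (-1 - (-2))/2^3 = 1/2^3
|error| ≤ 0.1250000000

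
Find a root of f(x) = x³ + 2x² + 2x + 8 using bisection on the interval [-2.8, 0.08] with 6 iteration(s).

f(x) = x³ + 2x² + 2x + 8
Initial interval: [-2.8, 0.08]

Iteration 1:
  c_1 = (-2.800000 + 0.080000)/2 = -1.360000
  f(c_1) = f(-1.360000) = 6.463744
  f(a) × f(c) < 0, new interval: [-2.800000, -1.360000]
Iteration 2:
  c_2 = (-2.800000 + (-1.360000))/2 = -2.080000
  f(c_2) = f(-2.080000) = 3.493888
  f(a) × f(c) < 0, new interval: [-2.800000, -2.080000]
Iteration 3:
  c_3 = (-2.800000 + (-2.080000))/2 = -2.440000
  f(c_3) = f(-2.440000) = 0.500416
  f(a) × f(c) < 0, new interval: [-2.800000, -2.440000]
Iteration 4:
  c_4 = (-2.800000 + (-2.440000))/2 = -2.620000
  f(c_4) = f(-2.620000) = -1.495928
  f(a) × f(c) ≥ 0, new interval: [-2.620000, -2.440000]
Iteration 5:
  c_5 = (-2.620000 + (-2.440000))/2 = -2.530000
  f(c_5) = f(-2.530000) = -0.452477
  f(a) × f(c) ≥ 0, new interval: [-2.530000, -2.440000]
Iteration 6:
  c_6 = (-2.530000 + (-2.440000))/2 = -2.485000
  f(c_6) = f(-2.485000) = 0.035016
  f(a) × f(c) < 0, new interval: [-2.530000, -2.485000]

After 6 iteration(s), the approximation is c_6 = -2.485000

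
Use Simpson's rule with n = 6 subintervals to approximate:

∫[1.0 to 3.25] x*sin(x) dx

f(x) = x*sin(x)
a = 1.0, b = 3.25, n = 6
h = (b - a)/n = 0.375000

Simpson's rule: (h/3)[f(x₀) + 4f(x₁) + 2f(x₂) + ... + f(xₙ)]

x_0 = 1.0000, f(x_0) = 0.841471, coefficient = 1
x_1 = 1.3750, f(x_1) = 1.348728, coefficient = 4
x_2 = 1.7500, f(x_2) = 1.721975, coefficient = 2
x_3 = 2.1250, f(x_3) = 1.806930, coefficient = 4
x_4 = 2.5000, f(x_4) = 1.496180, coefficient = 2
x_5 = 2.8750, f(x_5) = 0.757407, coefficient = 4
x_6 = 3.2500, f(x_6) = -0.351634, coefficient = 1

I ≈ (0.375000/3) × 22.578407 = 2.822301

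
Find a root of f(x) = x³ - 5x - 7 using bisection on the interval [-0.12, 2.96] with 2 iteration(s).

f(x) = x³ - 5x - 7
Initial interval: [-0.12, 2.96]

Iteration 1:
  c_1 = (-0.120000 + 2.960000)/2 = 1.420000
  f(c_1) = f(1.420000) = -11.236712
  f(a) × f(c) ≥ 0, new interval: [1.420000, 2.960000]
Iteration 2:
  c_2 = (1.420000 + 2.960000)/2 = 2.190000
  f(c_2) = f(2.190000) = -7.446541
  f(a) × f(c) ≥ 0, new interval: [2.190000, 2.960000]

After 2 iteration(s), the approximation is c_2 = 2.190000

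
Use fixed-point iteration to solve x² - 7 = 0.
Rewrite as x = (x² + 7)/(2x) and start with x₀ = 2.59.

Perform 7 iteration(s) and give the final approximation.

Equation: x² - 7 = 0
Fixed-point form: x = (x² + 7)/(2x)
x₀ = 2.59

x_1 = g(2.590000) = 2.646351
x_2 = g(2.646351) = 2.645751
x_3 = g(2.645751) = 2.645751
x_4 = g(2.645751) = 2.645751
x_5 = g(2.645751) = 2.645751
x_6 = g(2.645751) = 2.645751
x_7 = g(2.645751) = 2.645751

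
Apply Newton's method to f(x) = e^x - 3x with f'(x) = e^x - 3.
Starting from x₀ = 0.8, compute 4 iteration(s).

f(x) = e^x - 3x
f'(x) = e^x - 3
x₀ = 0.8

Newton-Raphson formula: x_{n+1} = x_n - f(x_n)/f'(x_n)

Iteration 1:
  f(0.800000) = -0.174459
  f'(0.800000) = -0.774459
  x_1 = 0.800000 - (-0.174459)/(-0.774459) = 0.574734
Iteration 2:
  f(0.574734) = 0.052456
  f'(0.574734) = -1.223342
  x_2 = 0.574734 - 0.052456/(-1.223342) = 0.617613
Iteration 3:
  f(0.617613) = 0.001657
  f'(0.617613) = -1.145504
  x_3 = 0.617613 - 0.001657/(-1.145504) = 0.619060
Iteration 4:
  f(0.619060) = 0.000002
  f'(0.619060) = -1.142819
  x_4 = 0.619060 - 0.000002/(-1.142819) = 0.619061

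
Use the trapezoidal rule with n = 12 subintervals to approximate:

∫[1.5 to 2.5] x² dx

f(x) = x²
a = 1.5, b = 2.5, n = 12
h = (b - a)/n = 0.083333

Trapezoidal rule: (h/2)[f(x₀) + 2f(x₁) + 2f(x₂) + ... + f(xₙ)]

x_0 = 1.5000, f(x_0) = 2.250000, coefficient = 1
x_1 = 1.5833, f(x_1) = 2.506944, coefficient = 2
x_2 = 1.6667, f(x_2) = 2.777778, coefficient = 2
x_3 = 1.7500, f(x_3) = 3.062500, coefficient = 2
x_4 = 1.8333, f(x_4) = 3.361111, coefficient = 2
x_5 = 1.9167, f(x_5) = 3.673611, coefficient = 2
x_6 = 2.0000, f(x_6) = 4.000000, coefficient = 2
x_7 = 2.0833, f(x_7) = 4.340278, coefficient = 2
x_8 = 2.1667, f(x_8) = 4.694444, coefficient = 2
x_9 = 2.2500, f(x_9) = 5.062500, coefficient = 2
x_10 = 2.3333, f(x_10) = 5.444444, coefficient = 2
x_11 = 2.4167, f(x_11) = 5.840278, coefficient = 2
x_12 = 2.5000, f(x_12) = 6.250000, coefficient = 1

I ≈ (0.083333/2) × 98.027778 = 4.084491
Exact value: 4.083333
Error: 0.001157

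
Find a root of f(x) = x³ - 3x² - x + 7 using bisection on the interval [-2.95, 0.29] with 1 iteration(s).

f(x) = x³ - 3x² - x + 7
Initial interval: [-2.95, 0.29]

Iteration 1:
  c_1 = (-2.950000 + 0.290000)/2 = -1.330000
  f(c_1) = f(-1.330000) = 0.670663
  f(a) × f(c) < 0, new interval: [-2.950000, -1.330000]

After 1 iteration(s), the approximation is c_1 = -1.330000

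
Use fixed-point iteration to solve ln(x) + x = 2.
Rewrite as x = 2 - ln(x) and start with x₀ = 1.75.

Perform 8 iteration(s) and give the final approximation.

Equation: ln(x) + x = 2
Fixed-point form: x = 2 - ln(x)
x₀ = 1.75

x_1 = g(1.750000) = 1.440384
x_2 = g(1.440384) = 1.635090
x_3 = g(1.635090) = 1.508302
x_4 = g(1.508302) = 1.589015
x_5 = g(1.589015) = 1.536885
x_6 = g(1.536885) = 1.570242
x_7 = g(1.570242) = 1.548770
x_8 = g(1.548770) = 1.562539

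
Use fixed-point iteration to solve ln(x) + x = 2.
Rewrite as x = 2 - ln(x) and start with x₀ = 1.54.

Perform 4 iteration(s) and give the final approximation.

Equation: ln(x) + x = 2
Fixed-point form: x = 2 - ln(x)
x₀ = 1.54

x_1 = g(1.540000) = 1.568218
x_2 = g(1.568218) = 1.550060
x_3 = g(1.550060) = 1.561706
x_4 = g(1.561706) = 1.554221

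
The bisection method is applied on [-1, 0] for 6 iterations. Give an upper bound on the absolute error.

Bisection error bound: |error| ≤ (b-a)/2^n
|error| ≤ (0 - (-1))/2^6 = 1/2^6
|error| ≤ 0.0156250000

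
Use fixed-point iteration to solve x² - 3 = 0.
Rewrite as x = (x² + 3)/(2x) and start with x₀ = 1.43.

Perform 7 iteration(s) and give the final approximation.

Equation: x² - 3 = 0
Fixed-point form: x = (x² + 3)/(2x)
x₀ = 1.43

x_1 = g(1.430000) = 1.763951
x_2 = g(1.763951) = 1.732339
x_3 = g(1.732339) = 1.732051
x_4 = g(1.732051) = 1.732051
x_5 = g(1.732051) = 1.732051
x_6 = g(1.732051) = 1.732051
x_7 = g(1.732051) = 1.732051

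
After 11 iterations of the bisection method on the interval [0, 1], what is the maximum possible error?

Bisection error bound: |error| ≤ (b-a)/2^n
|error| ≤ (1 - 0)/2^11 = 1/2^11
|error| ≤ 0.0004882812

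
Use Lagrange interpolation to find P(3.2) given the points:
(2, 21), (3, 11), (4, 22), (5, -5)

Lagrange interpolation formula:
P(x) = Σ yᵢ × Lᵢ(x)
where Lᵢ(x) = Π_{j≠i} (x - xⱼ)/(xᵢ - xⱼ)

L_0(3.2) = (3.2 - 3)/(2 - 3) × (3.2 - 4)/(2 - 4) × (3.2 - 5)/(2 - 5) = -0.048000
L_1(3.2) = (3.2 - 2)/(3 - 2) × (3.2 - 4)/(3 - 4) × (3.2 - 5)/(3 - 5) = 0.864000
L_2(3.2) = (3.2 - 2)/(4 - 2) × (3.2 - 3)/(4 - 3) × (3.2 - 5)/(4 - 5) = 0.216000
L_3(3.2) = (3.2 - 2)/(5 - 2) × (3.2 - 3)/(5 - 3) × (3.2 - 4)/(5 - 4) = -0.032000

P(3.2) = 21×L_0(3.2) + 11×L_1(3.2) + 22×L_2(3.2) + (-5)×L_3(3.2)
P(3.2) = 13.408000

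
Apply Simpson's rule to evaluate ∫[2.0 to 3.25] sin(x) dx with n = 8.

f(x) = sin(x)
a = 2.0, b = 3.25, n = 8
h = (b - a)/n = 0.156250

Simpson's rule: (h/3)[f(x₀) + 4f(x₁) + 2f(x₂) + ... + f(xₙ)]

x_0 = 2.0000, f(x_0) = 0.909297, coefficient = 1
x_1 = 2.1562, f(x_1) = 0.833461, coefficient = 4
x_2 = 2.3125, f(x_2) = 0.737319, coefficient = 2
x_3 = 2.4688, f(x_3) = 0.623212, coefficient = 4
x_4 = 2.6250, f(x_4) = 0.493920, coefficient = 2
x_5 = 2.7812, f(x_5) = 0.352595, coefficient = 4
x_6 = 2.9375, f(x_6) = 0.202679, coefficient = 2
x_7 = 3.0938, f(x_7) = 0.047824, coefficient = 4
x_8 = 3.2500, f(x_8) = -0.108195, coefficient = 1

I ≈ (0.156250/3) × 11.097307 = 0.577985
Exact value: 0.577983
Error: 0.000002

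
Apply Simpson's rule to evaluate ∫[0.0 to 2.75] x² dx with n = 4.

f(x) = x²
a = 0.0, b = 2.75, n = 4
h = (b - a)/n = 0.687500

Simpson's rule: (h/3)[f(x₀) + 4f(x₁) + 2f(x₂) + ... + f(xₙ)]

x_0 = 0.0000, f(x_0) = 0.000000, coefficient = 1
x_1 = 0.6875, f(x_1) = 0.472656, coefficient = 4
x_2 = 1.3750, f(x_2) = 1.890625, coefficient = 2
x_3 = 2.0625, f(x_3) = 4.253906, coefficient = 4
x_4 = 2.7500, f(x_4) = 7.562500, coefficient = 1

I ≈ (0.687500/3) × 30.250000 = 6.932292
Exact value: 6.932292
Error: 0.000000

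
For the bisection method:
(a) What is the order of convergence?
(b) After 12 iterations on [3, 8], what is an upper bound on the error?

(a) Bisection has linear (order 1) convergence; the error is halved each step.

(b) Error bound = (b-a)/2^n = (8 - 3)/2^{12}
    = 5/2^{12}

(a) 1 (linear); (b) error ≤ 1.22e-03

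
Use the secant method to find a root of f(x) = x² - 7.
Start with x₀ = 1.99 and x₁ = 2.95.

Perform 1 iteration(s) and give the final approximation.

f(x) = x² - 7
x₀ = 1.99, x₁ = 2.95

Secant formula: x_{n+1} = x_n - f(x_n)(x_n - x_{n-1})/(f(x_n) - f(x_{n-1}))

Iteration 1:
  f(1.990000) = -3.039900
  f(2.950000) = 1.702500
  x_2 = 2.950000 - 1.702500×(2.950000 - 1.990000)/(1.702500 - (-3.039900))
       = 2.605364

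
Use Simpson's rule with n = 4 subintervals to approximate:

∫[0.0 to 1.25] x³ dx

f(x) = x³
a = 0.0, b = 1.25, n = 4
h = (b - a)/n = 0.312500

Simpson's rule: (h/3)[f(x₀) + 4f(x₁) + 2f(x₂) + ... + f(xₙ)]

x_0 = 0.0000, f(x_0) = 0.000000, coefficient = 1
x_1 = 0.3125, f(x_1) = 0.030518, coefficient = 4
x_2 = 0.6250, f(x_2) = 0.244141, coefficient = 2
x_3 = 0.9375, f(x_3) = 0.823975, coefficient = 4
x_4 = 1.2500, f(x_4) = 1.953125, coefficient = 1

I ≈ (0.312500/3) × 5.859375 = 0.610352
Exact value: 0.610352
Error: 0.000000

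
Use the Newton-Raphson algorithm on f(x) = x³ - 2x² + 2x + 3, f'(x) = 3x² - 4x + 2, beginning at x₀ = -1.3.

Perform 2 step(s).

f(x) = x³ - 2x² + 2x + 3
f'(x) = 3x² - 4x + 2
x₀ = -1.3

Newton-Raphson formula: x_{n+1} = x_n - f(x_n)/f'(x_n)

Iteration 1:
  f(-1.300000) = -5.177000
  f'(-1.300000) = 12.270000
  x_1 = -1.300000 - (-5.177000)/12.270000 = -0.878077
Iteration 2:
  f(-0.878077) = -0.975204
  f'(-0.878077) = 7.825362
  x_2 = -0.878077 - (-0.975204)/7.825362 = -0.753456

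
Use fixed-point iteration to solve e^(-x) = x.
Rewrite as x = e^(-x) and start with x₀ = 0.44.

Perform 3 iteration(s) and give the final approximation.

Equation: e^(-x) = x
Fixed-point form: x = e^(-x)
x₀ = 0.44

x_1 = g(0.440000) = 0.644036
x_2 = g(0.644036) = 0.525168
x_3 = g(0.525168) = 0.591456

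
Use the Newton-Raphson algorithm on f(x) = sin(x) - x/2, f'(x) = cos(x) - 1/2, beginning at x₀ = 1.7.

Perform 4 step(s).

f(x) = sin(x) - x/2
f'(x) = cos(x) - 1/2
x₀ = 1.7

Newton-Raphson formula: x_{n+1} = x_n - f(x_n)/f'(x_n)

Iteration 1:
  f(1.700000) = 0.141665
  f'(1.700000) = -0.628844
  x_1 = 1.700000 - 0.141665/(-0.628844) = 1.925278
Iteration 2:
  f(1.925278) = -0.024812
  f'(1.925278) = -0.847104
  x_2 = 1.925278 - (-0.024812)/(-0.847104) = 1.895987
Iteration 3:
  f(1.895987) = -0.000404
  f'(1.895987) = -0.819490
  x_3 = 1.895987 - (-0.000404)/(-0.819490) = 1.895494
Iteration 4:
  f(1.895494) = 0.000000
  f'(1.895494) = -0.819023
  x_4 = 1.895494 - 0.000000/(-0.819023) = 1.895494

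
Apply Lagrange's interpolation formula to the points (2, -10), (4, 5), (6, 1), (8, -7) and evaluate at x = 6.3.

Lagrange interpolation formula:
P(x) = Σ yᵢ × Lᵢ(x)
where Lᵢ(x) = Π_{j≠i} (x - xⱼ)/(xᵢ - xⱼ)

L_0(6.3) = (6.3 - 4)/(2 - 4) × (6.3 - 6)/(2 - 6) × (6.3 - 8)/(2 - 8) = 0.024437
L_1(6.3) = (6.3 - 2)/(4 - 2) × (6.3 - 6)/(4 - 6) × (6.3 - 8)/(4 - 8) = -0.137062
L_2(6.3) = (6.3 - 2)/(6 - 2) × (6.3 - 4)/(6 - 4) × (6.3 - 8)/(6 - 8) = 1.050812
L_3(6.3) = (6.3 - 2)/(8 - 2) × (6.3 - 4)/(8 - 4) × (6.3 - 6)/(8 - 6) = 0.061812

P(6.3) = (-10)×L_0(6.3) + 5×L_1(6.3) + 1×L_2(6.3) + (-7)×L_3(6.3)
P(6.3) = -0.311562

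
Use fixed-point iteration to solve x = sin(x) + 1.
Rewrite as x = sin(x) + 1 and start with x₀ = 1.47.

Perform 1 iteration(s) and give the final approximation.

Equation: x = sin(x) + 1
Fixed-point form: x = sin(x) + 1
x₀ = 1.47

x_1 = g(1.470000) = 1.994924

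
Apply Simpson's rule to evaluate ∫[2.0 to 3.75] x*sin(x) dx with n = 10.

f(x) = x*sin(x)
a = 2.0, b = 3.75, n = 10
h = (b - a)/n = 0.175000

Simpson's rule: (h/3)[f(x₀) + 4f(x₁) + 2f(x₂) + ... + f(xₙ)]

x_0 = 2.0000, f(x_0) = 1.818595, coefficient = 1
x_1 = 2.1750, f(x_1) = 1.789927, coefficient = 4
x_2 = 2.3500, f(x_2) = 1.671962, coefficient = 2
x_3 = 2.5250, f(x_3) = 1.460103, coefficient = 4
x_4 = 2.7000, f(x_4) = 1.153926, coefficient = 2
x_5 = 2.8750, f(x_5) = 0.757407, coefficient = 4
x_6 = 3.0500, f(x_6) = 0.278967, coefficient = 2
x_7 = 3.2250, f(x_7) = -0.268677, coefficient = 4
x_8 = 3.4000, f(x_8) = -0.868840, coefficient = 2
x_9 = 3.5750, f(x_9) = -1.501377, coefficient = 4
x_10 = 3.7500, f(x_10) = -2.143355, coefficient = 1

I ≈ (0.175000/3) × 13.096803 = 0.763980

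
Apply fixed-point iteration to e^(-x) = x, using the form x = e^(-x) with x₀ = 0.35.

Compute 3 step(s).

Equation: e^(-x) = x
Fixed-point form: x = e^(-x)
x₀ = 0.35

x_1 = g(0.350000) = 0.704688
x_2 = g(0.704688) = 0.494263
x_3 = g(0.494263) = 0.610020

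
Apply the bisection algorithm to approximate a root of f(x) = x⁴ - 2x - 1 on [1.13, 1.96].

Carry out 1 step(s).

f(x) = x⁴ - 2x - 1
Initial interval: [1.13, 1.96]

Iteration 1:
  c_1 = (1.130000 + 1.960000)/2 = 1.545000
  f(c_1) = f(1.545000) = 1.607888
  f(a) × f(c) < 0, new interval: [1.130000, 1.545000]

After 1 iteration(s), the approximation is c_1 = 1.545000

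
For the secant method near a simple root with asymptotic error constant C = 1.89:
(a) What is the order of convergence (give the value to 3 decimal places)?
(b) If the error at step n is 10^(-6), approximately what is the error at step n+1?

(a) Secant method has superlinear convergence with order φ = (1+√5)/2 ≈ 1.618.
    This means |e_{n+1}| ≈ C|e_n|^1.618.

(b) With |e_n| = 10^(-6) and C = 1.89:
    |e_{n+1}| ≈ 1.89 × (10^(-6))^1.618 = 1.89 × 10^(-9.71)

(a) ≈ 1.618 (golden ratio); (b) |e_{n+1}| ≈ 3.700e-10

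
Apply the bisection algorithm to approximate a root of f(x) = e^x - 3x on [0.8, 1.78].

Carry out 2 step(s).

f(x) = e^x - 3x
Initial interval: [0.8, 1.78]

Iteration 1:
  c_1 = (0.800000 + 1.780000)/2 = 1.290000
  f(c_1) = f(1.290000) = -0.237213
  f(a) × f(c) ≥ 0, new interval: [1.290000, 1.780000]
Iteration 2:
  c_2 = (1.290000 + 1.780000)/2 = 1.535000
  f(c_2) = f(1.535000) = 0.036326
  f(a) × f(c) < 0, new interval: [1.290000, 1.535000]

After 2 iteration(s), the approximation is c_2 = 1.535000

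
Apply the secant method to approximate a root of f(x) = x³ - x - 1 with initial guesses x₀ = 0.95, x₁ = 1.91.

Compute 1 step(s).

f(x) = x³ - x - 1
x₀ = 0.95, x₁ = 1.91

Secant formula: x_{n+1} = x_n - f(x_n)(x_n - x_{n-1})/(f(x_n) - f(x_{n-1}))

Iteration 1:
  f(0.950000) = -1.092625
  f(1.910000) = 4.057871
  x_2 = 1.910000 - 4.057871×(1.910000 - 0.950000)/(4.057871 - (-1.092625))
       = 1.153654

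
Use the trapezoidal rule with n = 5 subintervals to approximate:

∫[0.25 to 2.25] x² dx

f(x) = x²
a = 0.25, b = 2.25, n = 5
h = (b - a)/n = 0.400000

Trapezoidal rule: (h/2)[f(x₀) + 2f(x₁) + 2f(x₂) + ... + f(xₙ)]

x_0 = 0.2500, f(x_0) = 0.062500, coefficient = 1
x_1 = 0.6500, f(x_1) = 0.422500, coefficient = 2
x_2 = 1.0500, f(x_2) = 1.102500, coefficient = 2
x_3 = 1.4500, f(x_3) = 2.102500, coefficient = 2
x_4 = 1.8500, f(x_4) = 3.422500, coefficient = 2
x_5 = 2.2500, f(x_5) = 5.062500, coefficient = 1

I ≈ (0.400000/2) × 19.225000 = 3.845000
Exact value: 3.791667
Error: 0.053333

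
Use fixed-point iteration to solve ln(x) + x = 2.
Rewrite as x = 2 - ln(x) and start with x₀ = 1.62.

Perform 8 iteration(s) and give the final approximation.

Equation: ln(x) + x = 2
Fixed-point form: x = 2 - ln(x)
x₀ = 1.62

x_1 = g(1.620000) = 1.517574
x_2 = g(1.517574) = 1.582887
x_3 = g(1.582887) = 1.540750
x_4 = g(1.540750) = 1.567731
x_5 = g(1.567731) = 1.550371
x_6 = g(1.550371) = 1.561506
x_7 = g(1.561506) = 1.554349
x_8 = g(1.554349) = 1.558943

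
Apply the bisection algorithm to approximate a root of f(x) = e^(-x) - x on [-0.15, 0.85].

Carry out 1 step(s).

f(x) = e^(-x) - x
Initial interval: [-0.15, 0.85]

Iteration 1:
  c_1 = (-0.150000 + 0.850000)/2 = 0.350000
  f(c_1) = f(0.350000) = 0.354688
  f(a) × f(c) ≥ 0, new interval: [0.350000, 0.850000]

After 1 iteration(s), the approximation is c_1 = 0.350000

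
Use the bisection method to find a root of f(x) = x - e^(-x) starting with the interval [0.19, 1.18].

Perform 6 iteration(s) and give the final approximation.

f(x) = x - e^(-x)
Initial interval: [0.19, 1.18]

Iteration 1:
  c_1 = (0.190000 + 1.180000)/2 = 0.685000
  f(c_1) = f(0.685000) = 0.180910
  f(a) × f(c) < 0, new interval: [0.190000, 0.685000]
Iteration 2:
  c_2 = (0.190000 + 0.685000)/2 = 0.437500
  f(c_2) = f(0.437500) = -0.208149
  f(a) × f(c) ≥ 0, new interval: [0.437500, 0.685000]
Iteration 3:
  c_3 = (0.437500 + 0.685000)/2 = 0.561250
  f(c_3) = f(0.561250) = -0.009245
  f(a) × f(c) ≥ 0, new interval: [0.561250, 0.685000]
Iteration 4:
  c_4 = (0.561250 + 0.685000)/2 = 0.623125
  f(c_4) = f(0.623125) = 0.086859
  f(a) × f(c) < 0, new interval: [0.561250, 0.623125]
Iteration 5:
  c_5 = (0.561250 + 0.623125)/2 = 0.592187
  f(c_5) = f(0.592187) = 0.039071
  f(a) × f(c) < 0, new interval: [0.561250, 0.592187]
Iteration 6:
  c_6 = (0.561250 + 0.592187)/2 = 0.576719
  f(c_6) = f(0.576719) = 0.014980
  f(a) × f(c) < 0, new interval: [0.561250, 0.576719]

After 6 iteration(s), the approximation is c_6 = 0.576719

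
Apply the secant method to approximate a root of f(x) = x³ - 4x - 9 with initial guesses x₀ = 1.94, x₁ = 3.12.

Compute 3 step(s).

f(x) = x³ - 4x - 9
x₀ = 1.94, x₁ = 3.12

Secant formula: x_{n+1} = x_n - f(x_n)(x_n - x_{n-1})/(f(x_n) - f(x_{n-1}))

Iteration 1:
  f(1.940000) = -9.458616
  f(3.120000) = 8.891328
  x_2 = 3.120000 - 8.891328×(3.120000 - 1.940000)/(8.891328 - (-9.458616))
       = 2.548240
Iteration 2:
  f(3.120000) = 8.891328
  f(2.548240) = -2.645897
  x_3 = 2.548240 - (-2.645897)×(2.548240 - 3.120000)/(-2.645897 - 8.891328)
       = 2.679365
Iteration 3:
  f(2.548240) = -2.645897
  f(2.679365) = -0.482310
  x_4 = 2.679365 - (-0.482310)×(2.679365 - 2.548240)/(-0.482310 - (-2.645897))
       = 2.708595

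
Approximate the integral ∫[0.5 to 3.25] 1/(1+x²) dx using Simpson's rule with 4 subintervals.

f(x) = 1/(1+x²)
a = 0.5, b = 3.25, n = 4
h = (b - a)/n = 0.687500

Simpson's rule: (h/3)[f(x₀) + 4f(x₁) + 2f(x₂) + ... + f(xₙ)]

x_0 = 0.5000, f(x_0) = 0.800000, coefficient = 1
x_1 = 1.1875, f(x_1) = 0.414911, coefficient = 4
x_2 = 1.8750, f(x_2) = 0.221453, coefficient = 2
x_3 = 2.5625, f(x_3) = 0.132163, coefficient = 4
x_4 = 3.2500, f(x_4) = 0.086486, coefficient = 1

I ≈ (0.687500/3) × 3.517689 = 0.806137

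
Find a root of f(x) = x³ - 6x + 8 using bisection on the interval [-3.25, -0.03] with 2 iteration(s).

f(x) = x³ - 6x + 8
Initial interval: [-3.25, -0.03]

Iteration 1:
  c_1 = (-3.250000 + (-0.030000))/2 = -1.640000
  f(c_1) = f(-1.640000) = 13.429056
  f(a) × f(c) < 0, new interval: [-3.250000, -1.640000]
Iteration 2:
  c_2 = (-3.250000 + (-1.640000))/2 = -2.445000
  f(c_2) = f(-2.445000) = 8.053729
  f(a) × f(c) < 0, new interval: [-3.250000, -2.445000]

After 2 iteration(s), the approximation is c_2 = -2.445000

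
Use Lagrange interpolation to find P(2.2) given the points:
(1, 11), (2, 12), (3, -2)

Lagrange interpolation formula:
P(x) = Σ yᵢ × Lᵢ(x)
where Lᵢ(x) = Π_{j≠i} (x - xⱼ)/(xᵢ - xⱼ)

L_0(2.2) = (2.2 - 2)/(1 - 2) × (2.2 - 3)/(1 - 3) = -0.080000
L_1(2.2) = (2.2 - 1)/(2 - 1) × (2.2 - 3)/(2 - 3) = 0.960000
L_2(2.2) = (2.2 - 1)/(3 - 1) × (2.2 - 2)/(3 - 2) = 0.120000

P(2.2) = 11×L_0(2.2) + 12×L_1(2.2) + (-2)×L_2(2.2)
P(2.2) = 10.400000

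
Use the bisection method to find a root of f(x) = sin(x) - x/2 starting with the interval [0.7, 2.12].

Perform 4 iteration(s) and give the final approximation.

f(x) = sin(x) - x/2
Initial interval: [0.7, 2.12]

Iteration 1:
  c_1 = (0.700000 + 2.120000)/2 = 1.410000
  f(c_1) = f(1.410000) = 0.282100
  f(a) × f(c) ≥ 0, new interval: [1.410000, 2.120000]
Iteration 2:
  c_2 = (1.410000 + 2.120000)/2 = 1.765000
  f(c_2) = f(1.765000) = 0.098702
  f(a) × f(c) ≥ 0, new interval: [1.765000, 2.120000]
Iteration 3:
  c_3 = (1.765000 + 2.120000)/2 = 1.942500
  f(c_3) = f(1.942500) = -0.039540
  f(a) × f(c) < 0, new interval: [1.765000, 1.942500]
Iteration 4:
  c_4 = (1.765000 + 1.942500)/2 = 1.853750
  f(c_4) = f(1.853750) = 0.033360
  f(a) × f(c) ≥ 0, new interval: [1.853750, 1.942500]

After 4 iteration(s), the approximation is c_4 = 1.853750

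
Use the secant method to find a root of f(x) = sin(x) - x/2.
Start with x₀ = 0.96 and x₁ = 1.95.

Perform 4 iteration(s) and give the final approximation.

f(x) = sin(x) - x/2
x₀ = 0.96, x₁ = 1.95

Secant formula: x_{n+1} = x_n - f(x_n)(x_n - x_{n-1})/(f(x_n) - f(x_{n-1}))

Iteration 1:
  f(0.960000) = 0.339192
  f(1.950000) = -0.046040
  x_2 = 1.950000 - (-0.046040)×(1.950000 - 0.960000)/(-0.046040 - 0.339192)
       = 1.831682
Iteration 2:
  f(1.950000) = -0.046040
  f(1.831682) = 0.050321
  x_3 = 1.831682 - 0.050321×(1.831682 - 1.950000)/(0.050321 - (-0.046040))
       = 1.893469
Iteration 3:
  f(1.831682) = 0.050321
  f(1.893469) = 0.001657
  x_4 = 1.893469 - 0.001657×(1.893469 - 1.831682)/(0.001657 - 0.050321)
       = 1.895573
Iteration 4:
  f(1.893469) = 0.001657
  f(1.895573) = -0.000064
  x_5 = 1.895573 - (-0.000064)×(1.895573 - 1.893469)/(-0.000064 - 0.001657)
       = 1.895494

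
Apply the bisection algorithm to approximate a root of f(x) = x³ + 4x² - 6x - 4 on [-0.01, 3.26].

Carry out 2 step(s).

f(x) = x³ + 4x² - 6x - 4
Initial interval: [-0.01, 3.26]

Iteration 1:
  c_1 = (-0.010000 + 3.260000)/2 = 1.625000
  f(c_1) = f(1.625000) = 1.103516
  f(a) × f(c) < 0, new interval: [-0.010000, 1.625000]
Iteration 2:
  c_2 = (-0.010000 + 1.625000)/2 = 0.807500
  f(c_2) = f(0.807500) = -5.710240
  f(a) × f(c) ≥ 0, new interval: [0.807500, 1.625000]

After 2 iteration(s), the approximation is c_2 = 0.807500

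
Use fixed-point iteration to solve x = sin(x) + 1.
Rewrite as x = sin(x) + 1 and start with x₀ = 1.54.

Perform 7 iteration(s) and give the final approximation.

Equation: x = sin(x) + 1
Fixed-point form: x = sin(x) + 1
x₀ = 1.54

x_1 = g(1.540000) = 1.999526
x_2 = g(1.999526) = 1.909495
x_3 = g(1.909495) = 1.943188
x_4 = g(1.943188) = 1.931460
x_5 = g(1.931460) = 1.935663
x_6 = g(1.935663) = 1.934171
x_7 = g(1.934171) = 1.934703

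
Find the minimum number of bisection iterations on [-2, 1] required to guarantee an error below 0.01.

We need (b-a)/2^n ≤ 0.01
(1 - (-2))/2^n ≤ 0.01
3/2^n ≤ 0.01
2^n ≥ 300
n ≥ log₂(300) = 8.23
n ≥ 9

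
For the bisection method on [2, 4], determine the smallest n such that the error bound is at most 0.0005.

We need (b-a)/2^n ≤ 0.0005
(4 - 2)/2^n ≤ 0.0005
2/2^n ≤ 0.0005
2^n ≥ 4000
n ≥ log₂(4000) = 11.97
n ≥ 12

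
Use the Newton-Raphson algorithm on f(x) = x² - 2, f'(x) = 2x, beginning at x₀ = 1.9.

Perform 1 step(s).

f(x) = x² - 2
f'(x) = 2x
x₀ = 1.9

Newton-Raphson formula: x_{n+1} = x_n - f(x_n)/f'(x_n)

Iteration 1:
  f(1.900000) = 1.610000
  f'(1.900000) = 3.800000
  x_1 = 1.900000 - 1.610000/3.800000 = 1.476316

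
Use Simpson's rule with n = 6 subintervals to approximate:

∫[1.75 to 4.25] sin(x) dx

f(x) = sin(x)
a = 1.75, b = 4.25, n = 6
h = (b - a)/n = 0.416667

Simpson's rule: (h/3)[f(x₀) + 4f(x₁) + 2f(x₂) + ... + f(xₙ)]

x_0 = 1.7500, f(x_0) = 0.983986, coefficient = 1
x_1 = 2.1667, f(x_1) = 0.827660, coefficient = 4
x_2 = 2.5833, f(x_2) = 0.529711, coefficient = 2
x_3 = 3.0000, f(x_3) = 0.141120, coefficient = 4
x_4 = 3.4167, f(x_4) = -0.271618, coefficient = 2
x_5 = 3.8333, f(x_5) = -0.637879, coefficient = 4
x_6 = 4.2500, f(x_6) = -0.894989, coefficient = 1

I ≈ (0.416667/3) × 1.928788 = 0.267887
Exact value: 0.267841
Error: 0.000046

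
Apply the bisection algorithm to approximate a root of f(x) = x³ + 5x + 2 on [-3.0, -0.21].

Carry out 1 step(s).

f(x) = x³ + 5x + 2
Initial interval: [-3.0, -0.21]

Iteration 1:
  c_1 = (-3.000000 + (-0.210000))/2 = -1.605000
  f(c_1) = f(-1.605000) = -10.159520
  f(a) × f(c) ≥ 0, new interval: [-1.605000, -0.210000]

After 1 iteration(s), the approximation is c_1 = -1.605000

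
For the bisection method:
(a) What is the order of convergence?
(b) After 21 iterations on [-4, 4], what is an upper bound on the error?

(a) Bisection has linear (order 1) convergence; the error is halved each step.

(b) Error bound = (b-a)/2^n = (4 - (-4))/2^{21}
    = 8/2^{21}

(a) 1 (linear); (b) error ≤ 3.81e-06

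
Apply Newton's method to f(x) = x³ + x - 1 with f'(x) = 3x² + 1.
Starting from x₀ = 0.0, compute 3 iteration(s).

f(x) = x³ + x - 1
f'(x) = 3x² + 1
x₀ = 0.0

Newton-Raphson formula: x_{n+1} = x_n - f(x_n)/f'(x_n)

Iteration 1:
  f(0.000000) = -1.000000
  f'(0.000000) = 1.000000
  x_1 = 0.000000 - (-1.000000)/1.000000 = 1.000000
Iteration 2:
  f(1.000000) = 1.000000
  f'(1.000000) = 4.000000
  x_2 = 1.000000 - 1.000000/4.000000 = 0.750000
Iteration 3:
  f(0.750000) = 0.171875
  f'(0.750000) = 2.687500
  x_3 = 0.750000 - 0.171875/2.687500 = 0.686047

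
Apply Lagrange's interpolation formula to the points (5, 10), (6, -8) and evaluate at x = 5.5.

Lagrange interpolation formula:
P(x) = Σ yᵢ × Lᵢ(x)
where Lᵢ(x) = Π_{j≠i} (x - xⱼ)/(xᵢ - xⱼ)

L_0(5.5) = (5.5 - 6)/(5 - 6) = 0.500000
L_1(5.5) = (5.5 - 5)/(6 - 5) = 0.500000

P(5.5) = 10×L_0(5.5) + (-8)×L_1(5.5)
P(5.5) = 1.000000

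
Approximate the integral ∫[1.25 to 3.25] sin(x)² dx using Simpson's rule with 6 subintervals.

f(x) = sin(x)²
a = 1.25, b = 3.25, n = 6
h = (b - a)/n = 0.333333

Simpson's rule: (h/3)[f(x₀) + 4f(x₁) + 2f(x₂) + ... + f(xₙ)]

x_0 = 1.2500, f(x_0) = 0.900572, coefficient = 1
x_1 = 1.5833, f(x_1) = 0.999843, coefficient = 4
x_2 = 1.9167, f(x_2) = 0.885068, coefficient = 2
x_3 = 2.2500, f(x_3) = 0.605398, coefficient = 4
x_4 = 2.5833, f(x_4) = 0.280593, coefficient = 2
x_5 = 2.9167, f(x_5) = 0.049744, coefficient = 4
x_6 = 3.2500, f(x_6) = 0.011706, coefficient = 1

I ≈ (0.333333/3) × 9.863541 = 1.095949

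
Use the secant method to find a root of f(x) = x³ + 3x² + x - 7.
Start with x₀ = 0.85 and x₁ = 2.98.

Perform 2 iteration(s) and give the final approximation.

f(x) = x³ + 3x² + x - 7
x₀ = 0.85, x₁ = 2.98

Secant formula: x_{n+1} = x_n - f(x_n)(x_n - x_{n-1})/(f(x_n) - f(x_{n-1}))

Iteration 1:
  f(0.850000) = -3.368375
  f(2.980000) = 49.084792
  x_2 = 2.980000 - 49.084792×(2.980000 - 0.850000)/(49.084792 - (-3.368375))
       = 0.986782
Iteration 2:
  f(2.980000) = 49.084792
  f(0.986782) = -2.131136
  x_3 = 0.986782 - (-2.131136)×(0.986782 - 2.980000)/(-2.131136 - 49.084792)
       = 1.069721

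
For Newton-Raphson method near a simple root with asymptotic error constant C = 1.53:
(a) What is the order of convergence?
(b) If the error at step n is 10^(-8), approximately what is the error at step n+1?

(a) Newton-Raphson has quadratic (order 2) convergence near simple roots.
    This means |e_{n+1}| ≈ C|e_n|².

(b) With |e_n| = 10^(-8) and C = 1.53:
    |e_{n+1}| ≈ 1.53 × (10^(-8))² = 1.53 × 10^(-16)

(a) 2 (quadratic); (b) |e_{n+1}| ≈ 1.530e-16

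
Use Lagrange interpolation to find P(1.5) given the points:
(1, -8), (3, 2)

Lagrange interpolation formula:
P(x) = Σ yᵢ × Lᵢ(x)
where Lᵢ(x) = Π_{j≠i} (x - xⱼ)/(xᵢ - xⱼ)

L_0(1.5) = (1.5 - 3)/(1 - 3) = 0.750000
L_1(1.5) = (1.5 - 1)/(3 - 1) = 0.250000

P(1.5) = (-8)×L_0(1.5) + 2×L_1(1.5)
P(1.5) = -5.500000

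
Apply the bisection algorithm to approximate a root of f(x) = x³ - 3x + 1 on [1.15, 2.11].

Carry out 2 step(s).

f(x) = x³ - 3x + 1
Initial interval: [1.15, 2.11]

Iteration 1:
  c_1 = (1.150000 + 2.110000)/2 = 1.630000
  f(c_1) = f(1.630000) = 0.440747
  f(a) × f(c) < 0, new interval: [1.150000, 1.630000]
Iteration 2:
  c_2 = (1.150000 + 1.630000)/2 = 1.390000
  f(c_2) = f(1.390000) = -0.484381
  f(a) × f(c) ≥ 0, new interval: [1.390000, 1.630000]

After 2 iteration(s), the approximation is c_2 = 1.390000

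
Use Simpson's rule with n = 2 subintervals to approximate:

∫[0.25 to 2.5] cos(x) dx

f(x) = cos(x)
a = 0.25, b = 2.5, n = 2
h = (b - a)/n = 1.125000

Simpson's rule: (h/3)[f(x₀) + 4f(x₁) + 2f(x₂) + ... + f(xₙ)]

x_0 = 0.2500, f(x_0) = 0.968912, coefficient = 1
x_1 = 1.3750, f(x_1) = 0.194548, coefficient = 4
x_2 = 2.5000, f(x_2) = -0.801144, coefficient = 1

I ≈ (1.125000/3) × 0.945960 = 0.354735
Exact value: 0.351068
Error: 0.003667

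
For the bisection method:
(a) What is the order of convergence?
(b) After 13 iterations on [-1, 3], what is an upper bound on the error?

(a) Bisection has linear (order 1) convergence; the error is halved each step.

(b) Error bound = (b-a)/2^n = (3 - (-1))/2^{13}
    = 4/2^{13}

(a) 1 (linear); (b) error ≤ 4.88e-04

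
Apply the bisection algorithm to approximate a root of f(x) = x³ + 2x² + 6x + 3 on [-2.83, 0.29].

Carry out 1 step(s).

f(x) = x³ + 2x² + 6x + 3
Initial interval: [-2.83, 0.29]

Iteration 1:
  c_1 = (-2.830000 + 0.290000)/2 = -1.270000
  f(c_1) = f(-1.270000) = -3.442583
  f(a) × f(c) ≥ 0, new interval: [-1.270000, 0.290000]

After 1 iteration(s), the approximation is c_1 = -1.270000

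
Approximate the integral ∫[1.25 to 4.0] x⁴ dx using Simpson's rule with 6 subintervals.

f(x) = x⁴
a = 1.25, b = 4.0, n = 6
h = (b - a)/n = 0.458333

Simpson's rule: (h/3)[f(x₀) + 4f(x₁) + 2f(x₂) + ... + f(xₙ)]

x_0 = 1.2500, f(x_0) = 2.441406, coefficient = 1
x_1 = 1.7083, f(x_1) = 8.517075, coefficient = 4
x_2 = 2.1667, f(x_2) = 22.037809, coefficient = 2
x_3 = 2.6250, f(x_3) = 47.480713, coefficient = 4
x_4 = 3.0833, f(x_4) = 90.381993, coefficient = 2
x_5 = 3.5417, f(x_5) = 157.336953, coefficient = 4
x_6 = 4.0000, f(x_6) = 256.000000, coefficient = 1

I ≈ (0.458333/3) × 1336.619973 = 204.205829
Exact value: 204.189648
Error: 0.016181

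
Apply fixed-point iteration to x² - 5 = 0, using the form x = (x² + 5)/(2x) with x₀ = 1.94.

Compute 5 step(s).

Equation: x² - 5 = 0
Fixed-point form: x = (x² + 5)/(2x)
x₀ = 1.94

x_1 = g(1.940000) = 2.258660
x_2 = g(2.258660) = 2.236181
x_3 = g(2.236181) = 2.236068
x_4 = g(2.236068) = 2.236068
x_5 = g(2.236068) = 2.236068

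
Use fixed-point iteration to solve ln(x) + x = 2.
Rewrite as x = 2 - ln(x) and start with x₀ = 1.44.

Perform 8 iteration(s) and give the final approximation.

Equation: ln(x) + x = 2
Fixed-point form: x = 2 - ln(x)
x₀ = 1.44

x_1 = g(1.440000) = 1.635357
x_2 = g(1.635357) = 1.508139
x_3 = g(1.508139) = 1.589124
x_4 = g(1.589124) = 1.536817
x_5 = g(1.536817) = 1.570286
x_6 = g(1.570286) = 1.548742
x_7 = g(1.548742) = 1.562557
x_8 = g(1.562557) = 1.553676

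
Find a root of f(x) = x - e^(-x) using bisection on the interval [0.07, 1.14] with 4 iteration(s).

f(x) = x - e^(-x)
Initial interval: [0.07, 1.14]

Iteration 1:
  c_1 = (0.070000 + 1.140000)/2 = 0.605000
  f(c_1) = f(0.605000) = 0.058926
  f(a) × f(c) < 0, new interval: [0.070000, 0.605000]
Iteration 2:
  c_2 = (0.070000 + 0.605000)/2 = 0.337500
  f(c_2) = f(0.337500) = -0.376052
  f(a) × f(c) ≥ 0, new interval: [0.337500, 0.605000]
Iteration 3:
  c_3 = (0.337500 + 0.605000)/2 = 0.471250
  f(c_3) = f(0.471250) = -0.152972
  f(a) × f(c) ≥ 0, new interval: [0.471250, 0.605000]
Iteration 4:
  c_4 = (0.471250 + 0.605000)/2 = 0.538125
  f(c_4) = f(0.538125) = -0.045717
  f(a) × f(c) ≥ 0, new interval: [0.538125, 0.605000]

After 4 iteration(s), the approximation is c_4 = 0.538125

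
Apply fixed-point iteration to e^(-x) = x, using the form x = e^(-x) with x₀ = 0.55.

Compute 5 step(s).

Equation: e^(-x) = x
Fixed-point form: x = e^(-x)
x₀ = 0.55

x_1 = g(0.550000) = 0.576950
x_2 = g(0.576950) = 0.561609
x_3 = g(0.561609) = 0.570291
x_4 = g(0.570291) = 0.565361
x_5 = g(0.565361) = 0.568155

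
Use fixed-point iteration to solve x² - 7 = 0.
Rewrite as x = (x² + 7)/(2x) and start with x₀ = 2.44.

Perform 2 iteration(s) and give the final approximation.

Equation: x² - 7 = 0
Fixed-point form: x = (x² + 7)/(2x)
x₀ = 2.44

x_1 = g(2.440000) = 2.654426
x_2 = g(2.654426) = 2.645765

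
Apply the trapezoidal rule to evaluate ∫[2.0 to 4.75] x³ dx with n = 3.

f(x) = x³
a = 2.0, b = 4.75, n = 3
h = (b - a)/n = 0.916667

Trapezoidal rule: (h/2)[f(x₀) + 2f(x₁) + 2f(x₂) + ... + f(xₙ)]

x_0 = 2.0000, f(x_0) = 8.000000, coefficient = 1
x_1 = 2.9167, f(x_1) = 24.811921, coefficient = 2
x_2 = 3.8333, f(x_2) = 56.328704, coefficient = 2
x_3 = 4.7500, f(x_3) = 107.171875, coefficient = 1

I ≈ (0.916667/2) × 277.453125 = 127.166016
Exact value: 123.266602
Error: 3.899414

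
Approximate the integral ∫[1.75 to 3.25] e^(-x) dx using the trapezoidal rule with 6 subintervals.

f(x) = e^(-x)
a = 1.75, b = 3.25, n = 6
h = (b - a)/n = 0.250000

Trapezoidal rule: (h/2)[f(x₀) + 2f(x₁) + 2f(x₂) + ... + f(xₙ)]

x_0 = 1.7500, f(x_0) = 0.173774, coefficient = 1
x_1 = 2.0000, f(x_1) = 0.135335, coefficient = 2
x_2 = 2.2500, f(x_2) = 0.105399, coefficient = 2
x_3 = 2.5000, f(x_3) = 0.082085, coefficient = 2
x_4 = 2.7500, f(x_4) = 0.063928, coefficient = 2
x_5 = 3.0000, f(x_5) = 0.049787, coefficient = 2
x_6 = 3.2500, f(x_6) = 0.038774, coefficient = 1

I ≈ (0.250000/2) × 1.085617 = 0.135702
Exact value: 0.135000
Error: 0.000702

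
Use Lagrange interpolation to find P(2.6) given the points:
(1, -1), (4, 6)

Lagrange interpolation formula:
P(x) = Σ yᵢ × Lᵢ(x)
where Lᵢ(x) = Π_{j≠i} (x - xⱼ)/(xᵢ - xⱼ)

L_0(2.6) = (2.6 - 4)/(1 - 4) = 0.466667
L_1(2.6) = (2.6 - 1)/(4 - 1) = 0.533333

P(2.6) = (-1)×L_0(2.6) + 6×L_1(2.6)
P(2.6) = 2.733333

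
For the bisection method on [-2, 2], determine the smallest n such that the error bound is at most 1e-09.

We need (b-a)/2^n ≤ 1e-09
(2 - (-2))/2^n ≤ 1e-09
4/2^n ≤ 1e-09
2^n ≥ 4000000000
n ≥ log₂(4000000000) = 31.90
n ≥ 32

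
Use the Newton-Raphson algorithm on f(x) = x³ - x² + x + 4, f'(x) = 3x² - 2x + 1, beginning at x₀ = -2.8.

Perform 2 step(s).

f(x) = x³ - x² + x + 4
f'(x) = 3x² - 2x + 1
x₀ = -2.8

Newton-Raphson formula: x_{n+1} = x_n - f(x_n)/f'(x_n)

Iteration 1:
  f(-2.800000) = -28.592000
  f'(-2.800000) = 30.120000
  x_1 = -2.800000 - (-28.592000)/30.120000 = -1.850730
Iteration 2:
  f(-1.850730) = -7.615061
  f'(-1.850730) = 14.977070
  x_2 = -1.850730 - (-7.615061)/14.977070 = -1.342282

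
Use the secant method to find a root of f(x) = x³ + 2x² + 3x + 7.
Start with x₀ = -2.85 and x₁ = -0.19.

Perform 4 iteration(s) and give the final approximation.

f(x) = x³ + 2x² + 3x + 7
x₀ = -2.85, x₁ = -0.19

Secant formula: x_{n+1} = x_n - f(x_n)(x_n - x_{n-1})/(f(x_n) - f(x_{n-1}))

Iteration 1:
  f(-2.850000) = -8.454125
  f(-0.190000) = 6.495341
  x_2 = -0.190000 - 6.495341×(-0.190000 - (-2.850000))/(6.495341 - (-8.454125))
       = -1.345734
Iteration 2:
  f(-0.190000) = 6.495341
  f(-1.345734) = 4.147674
  x_3 = -1.345734 - 4.147674×(-1.345734 - (-0.190000))/(4.147674 - 6.495341)
       = -3.387594
Iteration 3:
  f(-1.345734) = 4.147674
  f(-3.387594) = -19.086518
  x_4 = -3.387594 - (-19.086518)×(-3.387594 - (-1.345734))/(-19.086518 - 4.147674)
       = -1.710239
Iteration 4:
  f(-3.387594) = -19.086518
  f(-1.710239) = 2.716812
  x_5 = -1.710239 - 2.716812×(-1.710239 - (-3.387594))/(2.716812 - (-19.086518))
       = -1.919246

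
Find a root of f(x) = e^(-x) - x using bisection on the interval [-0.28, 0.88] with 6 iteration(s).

f(x) = e^(-x) - x
Initial interval: [-0.28, 0.88]

Iteration 1:
  c_1 = (-0.280000 + 0.880000)/2 = 0.300000
  f(c_1) = f(0.300000) = 0.440818
  f(a) × f(c) ≥ 0, new interval: [0.300000, 0.880000]
Iteration 2:
  c_2 = (0.300000 + 0.880000)/2 = 0.590000
  f(c_2) = f(0.590000) = -0.035673
  f(a) × f(c) < 0, new interval: [0.300000, 0.590000]
Iteration 3:
  c_3 = (0.300000 + 0.590000)/2 = 0.445000
  f(c_3) = f(0.445000) = 0.195824
  f(a) × f(c) ≥ 0, new interval: [0.445000, 0.590000]
Iteration 4:
  c_4 = (0.445000 + 0.590000)/2 = 0.517500
  f(c_4) = f(0.517500) = 0.078509
  f(a) × f(c) ≥ 0, new interval: [0.517500, 0.590000]
Iteration 5:
  c_5 = (0.517500 + 0.590000)/2 = 0.553750
  f(c_5) = f(0.553750) = 0.021040
  f(a) × f(c) ≥ 0, new interval: [0.553750, 0.590000]
Iteration 6:
  c_6 = (0.553750 + 0.590000)/2 = 0.571875
  f(c_6) = f(0.571875) = -0.007409
  f(a) × f(c) < 0, new interval: [0.553750, 0.571875]

After 6 iteration(s), the approximation is c_6 = 0.571875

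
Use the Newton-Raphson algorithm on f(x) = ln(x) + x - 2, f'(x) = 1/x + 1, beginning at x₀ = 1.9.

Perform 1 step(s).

f(x) = ln(x) + x - 2
f'(x) = 1/x + 1
x₀ = 1.9

Newton-Raphson formula: x_{n+1} = x_n - f(x_n)/f'(x_n)

Iteration 1:
  f(1.900000) = 0.541854
  f'(1.900000) = 1.526316
  x_1 = 1.900000 - 0.541854/1.526316 = 1.544992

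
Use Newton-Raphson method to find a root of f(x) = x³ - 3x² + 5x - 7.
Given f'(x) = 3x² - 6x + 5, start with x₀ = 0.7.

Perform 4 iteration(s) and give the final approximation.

f(x) = x³ - 3x² + 5x - 7
f'(x) = 3x² - 6x + 5
x₀ = 0.7

Newton-Raphson formula: x_{n+1} = x_n - f(x_n)/f'(x_n)

Iteration 1:
  f(0.700000) = -4.627000
  f'(0.700000) = 2.270000
  x_1 = 0.700000 - (-4.627000)/2.270000 = 2.738326
Iteration 2:
  f(2.738326) = 4.729486
  f'(2.738326) = 11.065332
  x_2 = 2.738326 - 4.729486/11.065332 = 2.310911
Iteration 3:
  f(2.310911) = 0.874608
  f'(2.310911) = 7.155465
  x_3 = 2.310911 - 0.874608/7.155465 = 2.188682
Iteration 4:
  f(2.188682) = 0.056929
  f'(2.188682) = 6.238894
  x_4 = 2.188682 - 0.056929/6.238894 = 2.179557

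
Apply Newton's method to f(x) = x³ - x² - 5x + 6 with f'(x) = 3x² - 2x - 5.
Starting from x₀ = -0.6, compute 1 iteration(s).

f(x) = x³ - x² - 5x + 6
f'(x) = 3x² - 2x - 5
x₀ = -0.6

Newton-Raphson formula: x_{n+1} = x_n - f(x_n)/f'(x_n)

Iteration 1:
  f(-0.600000) = 8.424000
  f'(-0.600000) = -2.720000
  x_1 = -0.600000 - 8.424000/(-2.720000) = 2.497059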